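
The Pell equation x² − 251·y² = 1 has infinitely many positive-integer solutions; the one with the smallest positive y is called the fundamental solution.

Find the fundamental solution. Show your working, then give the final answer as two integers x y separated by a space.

3674890 231957

√251 = [15; 1,5,2,1,2,…,5,1,30, …], period ℓ=14 (even) → k=13
step 0: (15, 1)  from 15·(1,0) + (0,1)
step 1: (16, 1)  from 1·(15,1) + (1,0)
step 2: (95, 6)  from 5·(16,1) + (15,1)
…
step 4: (301, 19)  from 1·(206,13) + (95,6)
step 5: (808, 51)  from 2·(301,19) + (206,13)
…
step 7: (29563, 1866)  from 15·(1917,121) + (808,51)
…
step 11: (577033, 36422)  from 2·(212692,13425) + (151649,9572)
step 12: (3097857, 195535)  from 5·(577033,36422) + (212692,13425)
step 13: (3674890, 231957)  from 1·(3097857,195535) + (577033,36422)
(x₁, y₁) = (3674890, 231957);  3674890² − 251·231957² = 1 ✓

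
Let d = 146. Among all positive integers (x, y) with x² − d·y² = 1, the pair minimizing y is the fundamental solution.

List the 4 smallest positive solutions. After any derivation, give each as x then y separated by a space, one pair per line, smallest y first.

145 12
42049 3480
12194065 1009188
3536236801 292661040

√146 → a₀=12, period (12,24); ℓ=2 even so k=1
a_0=12:  p_0=12·1+0=12,  q_0=12·0+1=1
a_1=12:  p_1=12·12+1=145,  q_1=12·1+0=12
(x₁, y₁) = (145, 12);  145² − 146·12² = 1 ✓
(145+12√146)^2 = 42049 + 3480√146
(145+12√146)^3 = 12194065 + 1009188√146
(145+12√146)^4 = 3536236801 + 292661040√146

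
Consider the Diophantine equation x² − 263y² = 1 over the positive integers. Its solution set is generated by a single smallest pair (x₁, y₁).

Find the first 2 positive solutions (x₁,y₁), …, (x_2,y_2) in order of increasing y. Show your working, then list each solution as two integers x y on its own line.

d=263: √d = [16; 4,1,1,1,1,15,1,1,1,1,4,32] (ℓ=12, even), read p_11/q_11
k=0  a_k=16  p_k/q_k = 16/1
k=1  a_k=4  p_k/q_k = 65/4
…
k=3  a_k=1  p_k/q_k = 146/9
…
k=6  a_k=15  p_k/q_k = 5822/359
…
k=9  a_k=1  p_k/q_k = 18212/1123
k=10  a_k=1  p_k/q_k = 30229/1864
k=11  a_k=4  p_k/q_k = 139128/8579
→ (139128, 8579).  Check: 139128²=19356600384, 263·8579²=19356600383, difference 1.
(x_2, y_2) = (139128·139128 + 263·8579·8579, 139128·8579 + 8579·139128) = (38713200767, 2387158224)

139128 8579
38713200767 2387158224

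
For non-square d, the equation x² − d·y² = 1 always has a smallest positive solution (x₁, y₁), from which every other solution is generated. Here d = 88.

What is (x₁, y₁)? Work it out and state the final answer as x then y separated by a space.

√88 → a₀=9, period (2,1,1,1,2,18); ℓ=6 even so k=5
a_0=9:  p_0=9·1+0=9,  q_0=9·0+1=1
…
a_4=1:  p_4=1·47+28=75,  q_4=1·5+3=8
a_5=2:  p_5=2·75+47=197,  q_5=2·8+5=21
(x₁, y₁) = (197, 21);  197² − 88·21² = 1 ✓

197 21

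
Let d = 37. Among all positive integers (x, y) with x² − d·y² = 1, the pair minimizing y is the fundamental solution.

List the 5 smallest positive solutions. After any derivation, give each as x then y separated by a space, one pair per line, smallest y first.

73 12
10657 1752
1555849 255780
227143297 37342128
33161365513 5451694908

[6; 12] for √37; ℓ=1 ⇒ convergent index 1
i=0: a=6 ⇒ p=6, q=1
i=1: a=12 ⇒ p=73, q=12
(x₁, y₁) = (73, 12);  73² − 37·12² = 1 ✓
k=2:  x_2 = 73·73+37·12·12 = 10657,  y_2 = 73·12+12·73 = 1752
k=3:  x_3 = 73·10657+37·12·1752 = 1555849,  y_3 = 73·1752+12·10657 = 255780
k=4:  x_4 = 73·1555849+37·12·255780 = 227143297,  y_4 = 73·255780+12·1555849 = 37342128
k=5:  x_5 = 73·227143297+37·12·37342128 = 33161365513,  y_5 = 73·37342128+12·227143297 = 5451694908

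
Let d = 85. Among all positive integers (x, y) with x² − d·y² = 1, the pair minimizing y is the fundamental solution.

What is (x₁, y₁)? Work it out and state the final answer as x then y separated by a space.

√85 → a₀=9, period (4,1,1,4,18); ℓ=5 odd so k=9
i=0: a=9 ⇒ p=9, q=1
…
i=2: a=1 ⇒ p=46, q=5
…
i=5: a=18 ⇒ p=6887, q=747
…
i=7: a=1 ⇒ p=34813, q=3776
i=8: a=1 ⇒ p=62739, q=6805
i=9: a=4 ⇒ p=285769, q=30996
(x₁, y₁) = (285769, 30996);  285769² − 85·30996² = 1 ✓

285769 30996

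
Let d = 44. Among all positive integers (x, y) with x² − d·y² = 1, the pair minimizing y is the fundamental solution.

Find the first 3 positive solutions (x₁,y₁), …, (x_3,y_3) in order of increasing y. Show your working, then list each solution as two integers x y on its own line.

199 30
79201 11940
31521799 4752090

√44 → a₀=6, period (1,1,1,2,1,1,1,12); ℓ=8 even so k=7
step 0: (6, 1)  from 6·(1,0) + (0,1)
…
step 2: (13, 2)  from 1·(7,1) + (6,1)
step 3: (20, 3)  from 1·(13,2) + (7,1)
step 4: (53, 8)  from 2·(20,3) + (13,2)
step 5: (73, 11)  from 1·(53,8) + (20,3)
step 6: (126, 19)  from 1·(73,11) + (53,8)
step 7: (199, 30)  from 1·(126,19) + (73,11)
(x₁, y₁) = (199, 30);  199² − 44·30² = 1 ✓
k=2:  x_2 = 199·199+44·30·30 = 79201,  y_2 = 199·30+30·199 = 11940
k=3:  x_3 = 199·79201+44·30·11940 = 31521799,  y_3 = 199·11940+30·79201 = 4752090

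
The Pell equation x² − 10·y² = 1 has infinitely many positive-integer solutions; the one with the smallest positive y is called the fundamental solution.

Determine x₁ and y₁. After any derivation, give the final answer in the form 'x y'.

√10 = [3; 6, …], period ℓ=1 (odd) → k=1
i=0: a=3 ⇒ p=3, q=1
i=1: a=6 ⇒ p=19, q=6
→ (19, 6).  Check: 19²=361, 10·6²=360, difference 1.

19 6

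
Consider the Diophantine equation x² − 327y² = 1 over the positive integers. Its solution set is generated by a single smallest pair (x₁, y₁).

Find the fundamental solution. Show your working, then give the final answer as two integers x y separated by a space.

d=327: √d = [18; 12,36] (ℓ=2, even), read p_1/q_1
k=0  a_k=18  p_k/q_k = 18/1
k=1  a_k=12  p_k/q_k = 217/12
fundamental: x₁=217, y₁=12  (since 47089 − 327·144 = 1)

217 12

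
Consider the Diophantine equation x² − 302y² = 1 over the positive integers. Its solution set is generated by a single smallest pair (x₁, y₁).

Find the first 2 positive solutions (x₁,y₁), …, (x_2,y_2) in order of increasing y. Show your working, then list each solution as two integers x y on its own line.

4276623 246092
36579008568257 2104885414632

√302 → a₀=17, period (2,1,1,1,4,…,1,2,34); ℓ=16 even so k=15
i=0: a=17 ⇒ p=17, q=1
i=1: a=2 ⇒ p=35, q=2
…
i=4: a=1 ⇒ p=139, q=8
i=5: a=4 ⇒ p=643, q=37
…
i=7: a=1 ⇒ p=2068, q=119
…
i=11: a=4 ⇒ p=467281, q=26889
…
i=14: a=1 ⇒ p=1617193, q=93059
i=15: a=2 ⇒ p=4276623, q=246092
fundamental: x₁=4276623, y₁=246092  (since 18289504284129 − 302·60561272464 = 1)
(4276623+246092√302)^2 = 36579008568257 + 2104885414632√302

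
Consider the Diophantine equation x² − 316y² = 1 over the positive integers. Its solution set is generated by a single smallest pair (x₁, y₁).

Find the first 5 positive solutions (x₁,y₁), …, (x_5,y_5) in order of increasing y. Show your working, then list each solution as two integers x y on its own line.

d=316: √d = [17; 1,3,2,8,2,3,1,34] (ℓ=8, even), read p_7/q_7
a_0=17:  p_0=17·1+0=17,  q_0=17·0+1=1
a_1=1:  p_1=1·17+1=18,  q_1=1·1+0=1
a_2=3:  p_2=3·18+17=71,  q_2=3·1+1=4
…
a_6=3:  p_6=3·2862+1351=9937,  q_6=3·161+76=559
a_7=1:  p_7=1·9937+2862=12799,  q_7=1·559+161=720
→ (12799, 720).  Check: 12799²=163814401, 316·720²=163814400, difference 1.
n=2: (12799,720)∘(12799,720) = (12799·12799+316·720·720, 12799·720+720·12799) = (327628801,18430560)
n=3: (327628801,18430560)∘(12799,720) = (12799·327628801+316·720·18430560, 12799·18430560+720·327628801) = (8386642035199,471785474160)
n=4: (8386642035199,471785474160)∘(12799,720) = (12799·8386642035199+316·720·471785474160, 12799·471785474160+720·8386642035199) = (214681262489395201,12076764549117120)
n=5: (214681262489395201,12076764549117120)∘(12799,720) = (12799·214681262489395201+316·720·12076764549117120, 12799·12076764549117120+720·214681262489395201) = (5495410948816896319999,309141018456514563600)

12799 720
327628801 18430560
8386642035199 471785474160
214681262489395201 12076764549117120
5495410948816896319999 309141018456514563600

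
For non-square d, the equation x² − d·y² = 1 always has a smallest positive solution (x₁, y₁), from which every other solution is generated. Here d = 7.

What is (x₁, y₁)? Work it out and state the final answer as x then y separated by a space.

8 3

√7 → a₀=2, period (1,1,1,4); ℓ=4 even so k=3
a_0=2:  p_0=2·1+0=2,  q_0=2·0+1=1
a_1=1:  p_1=1·2+1=3,  q_1=1·1+0=1
a_2=1:  p_2=1·3+2=5,  q_2=1·1+1=2
a_3=1:  p_3=1·5+3=8,  q_3=1·2+1=3
(x₁, y₁) = (8, 3);  8² − 7·3² = 1 ✓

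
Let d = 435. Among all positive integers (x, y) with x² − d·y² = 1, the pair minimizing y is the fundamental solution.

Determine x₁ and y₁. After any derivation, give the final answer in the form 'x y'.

146 7

d=435: √d = [20; 1,5,1,40] (ℓ=4, even), read p_3/q_3
a_0=20:  p_0=20·1+0=20,  q_0=20·0+1=1
a_1=1:  p_1=1·20+1=21,  q_1=1·1+0=1
a_2=5:  p_2=5·21+20=125,  q_2=5·1+1=6
a_3=1:  p_3=1·125+21=146,  q_3=1·6+1=7
(x₁, y₁) = (146, 7);  146² − 435·7² = 1 ✓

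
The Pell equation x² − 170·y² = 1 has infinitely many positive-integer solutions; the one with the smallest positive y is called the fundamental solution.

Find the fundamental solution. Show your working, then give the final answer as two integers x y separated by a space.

339 26

[13; 26] for √170; ℓ=1 ⇒ convergent index 1
i=0: a=13 ⇒ p=13, q=1
i=1: a=26 ⇒ p=339, q=26
→ (339, 26).  Check: 339²=114921, 170·26²=114920, difference 1.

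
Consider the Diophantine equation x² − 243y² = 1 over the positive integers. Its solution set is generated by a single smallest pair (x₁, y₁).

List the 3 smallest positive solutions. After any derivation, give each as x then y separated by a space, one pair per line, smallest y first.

d=243: √d = [15; 1,1,2,3,15,3,2,1,1,30] (ℓ=10, even), read p_9/q_9
a_0=15:  p_0=15·1+0=15,  q_0=15·0+1=1
a_1=1:  p_1=1·15+1=16,  q_1=1·1+0=1
a_2=1:  p_2=1·16+15=31,  q_2=1·1+1=2
a_3=2:  p_3=2·31+16=78,  q_3=2·2+1=5
a_4=3:  p_4=3·78+31=265,  q_4=3·5+2=17
…
a_6=3:  p_6=3·4053+265=12424,  q_6=3·260+17=797
a_7=2:  p_7=2·12424+4053=28901,  q_7=2·797+260=1854
a_8=1:  p_8=1·28901+12424=41325,  q_8=1·1854+797=2651
a_9=1:  p_9=1·41325+28901=70226,  q_9=1·2651+1854=4505
→ (70226, 4505).  Check: 70226²=4931691076, 243·4505²=4931691075, difference 1.
(70226+4505√243)^2 = 9863382151 + 632736260√243
(70226+4505√243)^3 = 1385331749802026 + 88869073185015√243

70226 4505
9863382151 632736260
1385331749802026 88869073185015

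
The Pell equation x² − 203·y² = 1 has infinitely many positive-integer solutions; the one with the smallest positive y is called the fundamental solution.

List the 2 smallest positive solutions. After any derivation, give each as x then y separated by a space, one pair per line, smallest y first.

√203 → a₀=14, period (4,28); ℓ=2 even so k=1
k=0  a_k=14  p_k/q_k = 14/1
k=1  a_k=4  p_k/q_k = 57/4
(x₁, y₁) = (57, 4);  57² − 203·4² = 1 ✓
(x_2, y_2) = (57·57 + 203·4·4, 57·4 + 4·57) = (6497, 456)

57 4
6497 456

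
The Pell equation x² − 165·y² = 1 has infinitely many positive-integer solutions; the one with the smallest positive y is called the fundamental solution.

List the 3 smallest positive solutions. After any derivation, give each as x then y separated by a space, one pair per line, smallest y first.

√165 → a₀=12, period (1,5,2,5,1,24); ℓ=6 even so k=5
step 0: (12, 1)  from 12·(1,0) + (0,1)
step 1: (13, 1)  from 1·(12,1) + (1,0)
…
step 4: (912, 71)  from 5·(167,13) + (77,6)
step 5: (1079, 84)  from 1·(912,71) + (167,13)
fundamental: x₁=1079, y₁=84  (since 1164241 − 165·7056 = 1)
(1079+84√165)^2 = 2328481 + 181272√165
(1079+84√165)^3 = 5024860919 + 391184892√165

1079 84
2328481 181272
5024860919 391184892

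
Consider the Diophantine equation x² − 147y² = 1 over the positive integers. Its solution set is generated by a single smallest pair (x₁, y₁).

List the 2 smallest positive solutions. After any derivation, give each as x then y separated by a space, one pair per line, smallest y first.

[12; 8,24] for √147; ℓ=2 ⇒ convergent index 1
k=0  a_k=12  p_k/q_k = 12/1
k=1  a_k=8  p_k/q_k = 97/8
(x₁, y₁) = (97, 8);  97² − 147·8² = 1 ✓
n=2: (97,8)∘(97,8) = (97·97+147·8·8, 97·8+8·97) = (18817,1552)

97 8
18817 1552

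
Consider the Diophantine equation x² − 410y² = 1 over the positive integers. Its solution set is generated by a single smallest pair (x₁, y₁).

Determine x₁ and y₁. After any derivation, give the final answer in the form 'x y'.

81 4

d=410: √d = [20; 4,40] (ℓ=2, even), read p_1/q_1
k=0  a_k=20  p_k/q_k = 20/1
k=1  a_k=4  p_k/q_k = 81/4
fundamental: x₁=81, y₁=4  (since 6561 − 410·16 = 1)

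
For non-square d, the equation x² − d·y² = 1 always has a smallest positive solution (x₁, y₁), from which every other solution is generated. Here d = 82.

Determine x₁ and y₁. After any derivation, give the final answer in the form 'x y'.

√82 = [9; 18, …], period ℓ=1 (odd) → k=1
step 0: (9, 1)  from 9·(1,0) + (0,1)
step 1: (163, 18)  from 18·(9,1) + (1,0)
→ (163, 18).  Check: 163²=26569, 82·18²=26568, difference 1.

163 18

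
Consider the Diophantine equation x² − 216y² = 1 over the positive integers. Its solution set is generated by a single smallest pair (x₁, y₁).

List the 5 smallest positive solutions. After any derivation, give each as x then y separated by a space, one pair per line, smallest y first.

485 33
470449 32010
456335045 31049667
442644523201 30118144980
429364731169925 29214569580933

√216 → a₀=14, period (1,2,3,2,1,28); ℓ=6 even so k=5
i=0: a=14 ⇒ p=14, q=1
i=1: a=1 ⇒ p=15, q=1
i=2: a=2 ⇒ p=44, q=3
…
i=4: a=2 ⇒ p=338, q=23
i=5: a=1 ⇒ p=485, q=33
(x₁, y₁) = (485, 33);  485² − 216·33² = 1 ✓
(485+33√216)^2 = 470449 + 32010√216
(485+33√216)^3 = 456335045 + 31049667√216
(485+33√216)^4 = 442644523201 + 30118144980√216
(485+33√216)^5 = 429364731169925 + 29214569580933√216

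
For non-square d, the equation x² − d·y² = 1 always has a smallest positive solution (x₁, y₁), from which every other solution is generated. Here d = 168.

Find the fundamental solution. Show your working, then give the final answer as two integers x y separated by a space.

[12; 1,24] for √168; ℓ=2 ⇒ convergent index 1
k=0  a_k=12  p_k/q_k = 12/1
k=1  a_k=1  p_k/q_k = 13/1
(x₁, y₁) = (13, 1);  13² − 168·1² = 1 ✓

13 1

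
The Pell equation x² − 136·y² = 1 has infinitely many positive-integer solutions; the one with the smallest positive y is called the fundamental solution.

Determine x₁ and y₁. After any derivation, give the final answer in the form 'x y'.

[11; 1,1,1,22] for √136; ℓ=4 ⇒ convergent index 3
step 0: (11, 1)  from 11·(1,0) + (0,1)
…
step 2: (23, 2)  from 1·(12,1) + (11,1)
step 3: (35, 3)  from 1·(23,2) + (12,1)
fundamental: x₁=35, y₁=3  (since 1225 − 136·9 = 1)

35 3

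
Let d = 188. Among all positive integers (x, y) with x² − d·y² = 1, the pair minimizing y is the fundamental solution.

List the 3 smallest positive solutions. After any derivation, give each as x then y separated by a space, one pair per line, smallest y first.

4607 336
42448897 3095904
391124132351 28525659120

√188 = [13; 1,2,2,6,2,2,1,26, …], period ℓ=8 (even) → k=7
i=0: a=13 ⇒ p=13, q=1
i=1: a=1 ⇒ p=14, q=1
i=2: a=2 ⇒ p=41, q=3
i=3: a=2 ⇒ p=96, q=7
…
i=5: a=2 ⇒ p=1330, q=97
i=6: a=2 ⇒ p=3277, q=239
i=7: a=1 ⇒ p=4607, q=336
fundamental: x₁=4607, y₁=336  (since 21224449 − 188·112896 = 1)
(4607+336√188)^2 = 42448897 + 3095904√188
(4607+336√188)^3 = 391124132351 + 28525659120√188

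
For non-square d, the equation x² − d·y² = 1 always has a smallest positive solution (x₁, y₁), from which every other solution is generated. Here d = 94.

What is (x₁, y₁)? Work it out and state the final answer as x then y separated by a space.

2143295 221064

√94 → a₀=9, period (1,2,3,1,1,…,2,1,18); ℓ=16 even so k=15
step 0: (9, 1)  from 9·(1,0) + (0,1)
step 1: (10, 1)  from 1·(9,1) + (1,0)
…
step 3: (97, 10)  from 3·(29,3) + (10,1)
step 4: (126, 13)  from 1·(97,10) + (29,3)
step 5: (223, 23)  from 1·(126,13) + (97,10)
…
step 7: (1464, 151)  from 1·(1241,128) + (223,23)
…
step 9: (14417, 1487)  from 1·(12953,1336) + (1464,151)
…
step 14: (1490361, 153719)  from 2·(652934,67345) + (184493,19029)
step 15: (2143295, 221064)  from 1·(1490361,153719) + (652934,67345)
(x₁, y₁) = (2143295, 221064);  2143295² − 94·221064² = 1 ✓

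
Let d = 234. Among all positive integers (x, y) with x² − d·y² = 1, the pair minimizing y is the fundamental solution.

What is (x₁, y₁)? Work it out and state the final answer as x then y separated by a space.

5201 340

√234 → a₀=15, period (3,2,1,2,1,2,3,30); ℓ=8 even so k=7
k=0  a_k=15  p_k/q_k = 15/1
…
k=2  a_k=2  p_k/q_k = 107/7
k=3  a_k=1  p_k/q_k = 153/10
k=4  a_k=2  p_k/q_k = 413/27
k=5  a_k=1  p_k/q_k = 566/37
k=6  a_k=2  p_k/q_k = 1545/101
k=7  a_k=3  p_k/q_k = 5201/340
(x₁, y₁) = (5201, 340);  5201² − 234·340² = 1 ✓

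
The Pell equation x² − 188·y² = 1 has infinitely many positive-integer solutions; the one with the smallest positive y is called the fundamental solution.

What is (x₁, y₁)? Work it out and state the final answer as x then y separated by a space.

4607 336

√188 → a₀=13, period (1,2,2,6,2,2,1,26); ℓ=8 even so k=7
a_0=13:  p_0=13·1+0=13,  q_0=13·0+1=1
a_1=1:  p_1=1·13+1=14,  q_1=1·1+0=1
a_2=2:  p_2=2·14+13=41,  q_2=2·1+1=3
a_3=2:  p_3=2·41+14=96,  q_3=2·3+1=7
a_4=6:  p_4=6·96+41=617,  q_4=6·7+3=45
…
a_6=2:  p_6=2·1330+617=3277,  q_6=2·97+45=239
a_7=1:  p_7=1·3277+1330=4607,  q_7=1·239+97=336
→ (4607, 336).  Check: 4607²=21224449, 188·336²=21224448, difference 1.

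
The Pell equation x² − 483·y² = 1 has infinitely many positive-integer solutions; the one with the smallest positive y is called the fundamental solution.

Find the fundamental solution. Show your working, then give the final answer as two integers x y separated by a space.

√483 → a₀=21, period (1,42); ℓ=2 even so k=1
step 0: (21, 1)  from 21·(1,0) + (0,1)
step 1: (22, 1)  from 1·(21,1) + (1,0)
→ (22, 1).  Check: 22²=484, 483·1²=483, difference 1.

22 1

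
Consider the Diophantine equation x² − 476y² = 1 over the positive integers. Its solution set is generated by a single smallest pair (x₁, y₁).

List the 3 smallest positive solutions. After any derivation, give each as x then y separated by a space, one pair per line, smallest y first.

[21; 1,4,2,10,2,4,1,42] for √476; ℓ=8 ⇒ convergent index 7
step 0: (21, 1)  from 21·(1,0) + (0,1)
step 1: (22, 1)  from 1·(21,1) + (1,0)
…
step 4: (2509, 115)  from 10·(240,11) + (109,5)
…
step 6: (23541, 1079)  from 4·(5258,241) + (2509,115)
step 7: (28799, 1320)  from 1·(23541,1079) + (5258,241)
→ (28799, 1320).  Check: 28799²=829382401, 476·1320²=829382400, difference 1.
(x_2, y_2) = (28799·28799 + 476·1320·1320, 28799·1320 + 1320·28799) = (1658764801, 76029360)
(x_3, y_3) = (28799·1658764801 + 476·1320·76029360, 28799·76029360 + 1320·1658764801) = (95541534979199, 4379139075960)

28799 1320
1658764801 76029360
95541534979199 4379139075960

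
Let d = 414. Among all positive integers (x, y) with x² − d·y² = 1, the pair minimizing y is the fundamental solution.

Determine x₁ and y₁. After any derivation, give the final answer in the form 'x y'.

[20; 2,1,7,2,7,1,2,40] for √414; ℓ=8 ⇒ convergent index 7
step 0: (20, 1)  from 20·(1,0) + (0,1)
step 1: (41, 2)  from 2·(20,1) + (1,0)
…
step 3: (468, 23)  from 7·(61,3) + (41,2)
step 4: (997, 49)  from 2·(468,23) + (61,3)
…
step 6: (8444, 415)  from 1·(7447,366) + (997,49)
step 7: (24335, 1196)  from 2·(8444,415) + (7447,366)
→ (24335, 1196).  Check: 24335²=592192225, 414·1196²=592192224, difference 1.

24335 1196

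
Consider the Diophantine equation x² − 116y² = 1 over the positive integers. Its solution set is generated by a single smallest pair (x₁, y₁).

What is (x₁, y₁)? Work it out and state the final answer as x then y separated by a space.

[10; 1,3,2,1,4,1,2,3,1,20] for √116; ℓ=10 ⇒ convergent index 9
i=0: a=10 ⇒ p=10, q=1
…
i=2: a=3 ⇒ p=43, q=4
…
i=4: a=1 ⇒ p=140, q=13
…
i=7: a=2 ⇒ p=2251, q=209
i=8: a=3 ⇒ p=7550, q=701
i=9: a=1 ⇒ p=9801, q=910
→ (9801, 910).  Check: 9801²=96059601, 116·910²=96059600, difference 1.

9801 910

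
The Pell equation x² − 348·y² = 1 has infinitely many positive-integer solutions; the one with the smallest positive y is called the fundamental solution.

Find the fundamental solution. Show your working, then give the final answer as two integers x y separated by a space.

√348 → a₀=18, period (1,1,1,8,1,1,1,36); ℓ=8 even so k=7
step 0: (18, 1)  from 18·(1,0) + (0,1)
step 1: (19, 1)  from 1·(18,1) + (1,0)
step 2: (37, 2)  from 1·(19,1) + (18,1)
step 3: (56, 3)  from 1·(37,2) + (19,1)
step 4: (485, 26)  from 8·(56,3) + (37,2)
step 5: (541, 29)  from 1·(485,26) + (56,3)
step 6: (1026, 55)  from 1·(541,29) + (485,26)
step 7: (1567, 84)  from 1·(1026,55) + (541,29)
fundamental: x₁=1567, y₁=84  (since 2455489 − 348·7056 = 1)

1567 84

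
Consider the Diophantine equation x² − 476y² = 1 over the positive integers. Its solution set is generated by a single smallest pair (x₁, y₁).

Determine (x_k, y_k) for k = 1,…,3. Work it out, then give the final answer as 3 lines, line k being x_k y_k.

√476 = [21; 1,4,2,10,2,4,1,42, …], period ℓ=8 (even) → k=7
a_0=21:  p_0=21·1+0=21,  q_0=21·0+1=1
…
a_3=2:  p_3=2·109+22=240,  q_3=2·5+1=11
…
a_6=4:  p_6=4·5258+2509=23541,  q_6=4·241+115=1079
a_7=1:  p_7=1·23541+5258=28799,  q_7=1·1079+241=1320
→ (28799, 1320).  Check: 28799²=829382401, 476·1320²=829382400, difference 1.
n=2: (28799,1320)∘(28799,1320) = (28799·28799+476·1320·1320, 28799·1320+1320·28799) = (1658764801,76029360)
n=3: (1658764801,76029360)∘(28799,1320) = (28799·1658764801+476·1320·76029360, 28799·76029360+1320·1658764801) = (95541534979199,4379139075960)

28799 1320
1658764801 76029360
95541534979199 4379139075960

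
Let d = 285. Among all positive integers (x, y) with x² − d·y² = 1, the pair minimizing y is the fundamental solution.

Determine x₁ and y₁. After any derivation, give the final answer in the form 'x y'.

2431 144

√285 → a₀=16, period (1,7,2,7,1,32); ℓ=6 even so k=5
step 0: (16, 1)  from 16·(1,0) + (0,1)
step 1: (17, 1)  from 1·(16,1) + (1,0)
step 2: (135, 8)  from 7·(17,1) + (16,1)
step 3: (287, 17)  from 2·(135,8) + (17,1)
step 4: (2144, 127)  from 7·(287,17) + (135,8)
step 5: (2431, 144)  from 1·(2144,127) + (287,17)
fundamental: x₁=2431, y₁=144  (since 5909761 − 285·20736 = 1)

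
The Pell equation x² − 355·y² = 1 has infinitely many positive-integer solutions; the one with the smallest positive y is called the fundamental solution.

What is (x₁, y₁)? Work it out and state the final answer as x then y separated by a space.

√355 = [18; 1,5,3,3,1,6,1,3,3,5,1,36, …], period ℓ=12 (even) → k=11
a_0=18:  p_0=18·1+0=18,  q_0=18·0+1=1
a_1=1:  p_1=1·18+1=19,  q_1=1·1+0=1
…
a_4=3:  p_4=3·358+113=1187,  q_4=3·19+6=63
a_5=1:  p_5=1·1187+358=1545,  q_5=1·63+19=82
…
a_10=5:  p_10=5·151391+46463=803418,  q_10=5·8035+2466=42641
a_11=1:  p_11=1·803418+151391=954809,  q_11=1·42641+8035=50676
(x₁, y₁) = (954809, 50676);  954809² − 355·50676² = 1 ✓

954809 50676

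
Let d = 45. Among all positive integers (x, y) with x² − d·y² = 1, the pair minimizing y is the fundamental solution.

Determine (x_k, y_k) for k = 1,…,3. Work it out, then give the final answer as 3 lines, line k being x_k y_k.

√45 → a₀=6, period (1,2,2,2,1,12); ℓ=6 even so k=5
i=0: a=6 ⇒ p=6, q=1
i=1: a=1 ⇒ p=7, q=1
i=2: a=2 ⇒ p=20, q=3
i=3: a=2 ⇒ p=47, q=7
i=4: a=2 ⇒ p=114, q=17
i=5: a=1 ⇒ p=161, q=24
fundamental: x₁=161, y₁=24  (since 25921 − 45·576 = 1)
k=2:  x_2 = 161·161+45·24·24 = 51841,  y_2 = 161·24+24·161 = 7728
k=3:  x_3 = 161·51841+45·24·7728 = 16692641,  y_3 = 161·7728+24·51841 = 2488392

161 24
51841 7728
16692641 2488392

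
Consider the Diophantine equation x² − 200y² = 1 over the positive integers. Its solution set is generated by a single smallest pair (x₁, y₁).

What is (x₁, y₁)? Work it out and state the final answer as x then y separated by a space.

99 7

√200 = [14; 7,28, …], period ℓ=2 (even) → k=1
step 0: (14, 1)  from 14·(1,0) + (0,1)
step 1: (99, 7)  from 7·(14,1) + (1,0)
→ (99, 7).  Check: 99²=9801, 200·7²=9800, difference 1.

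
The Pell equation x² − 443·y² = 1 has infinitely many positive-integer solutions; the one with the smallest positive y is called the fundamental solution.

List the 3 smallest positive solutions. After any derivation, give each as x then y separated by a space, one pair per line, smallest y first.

442 21
390727 18564
345402226 16410555

d=443: √d = [21; 21,42] (ℓ=2, even), read p_1/q_1
a_0=21:  p_0=21·1+0=21,  q_0=21·0+1=1
a_1=21:  p_1=21·21+1=442,  q_1=21·1+0=21
(x₁, y₁) = (442, 21);  442² − 443·21² = 1 ✓
n=2: (442,21)∘(442,21) = (442·442+443·21·21, 442·21+21·442) = (390727,18564)
n=3: (390727,18564)∘(442,21) = (442·390727+443·21·18564, 442·18564+21·390727) = (345402226,16410555)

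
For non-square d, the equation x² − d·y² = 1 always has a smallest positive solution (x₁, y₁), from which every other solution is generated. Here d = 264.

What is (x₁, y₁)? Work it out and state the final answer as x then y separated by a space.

65 4

√264 → a₀=16, period (4,32); ℓ=2 even so k=1
step 0: (16, 1)  from 16·(1,0) + (0,1)
step 1: (65, 4)  from 4·(16,1) + (1,0)
fundamental: x₁=65, y₁=4  (since 4225 − 264·16 = 1)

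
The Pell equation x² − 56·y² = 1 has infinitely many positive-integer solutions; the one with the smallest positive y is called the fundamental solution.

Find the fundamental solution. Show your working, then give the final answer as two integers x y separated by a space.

√56 → a₀=7, period (2,14); ℓ=2 even so k=1
a_0=7:  p_0=7·1+0=7,  q_0=7·0+1=1
a_1=2:  p_1=2·7+1=15,  q_1=2·1+0=2
(x₁, y₁) = (15, 2);  15² − 56·2² = 1 ✓

15 2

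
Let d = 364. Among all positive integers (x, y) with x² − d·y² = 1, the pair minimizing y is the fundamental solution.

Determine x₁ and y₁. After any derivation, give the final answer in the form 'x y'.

4954951 259710

√364 → a₀=19, period (12,1,2,3,1,8,1,3,2,1,12,38); ℓ=12 even so k=11
k=0  a_k=19  p_k/q_k = 19/1
k=1  a_k=12  p_k/q_k = 229/12
k=2  a_k=1  p_k/q_k = 248/13
…
k=5  a_k=1  p_k/q_k = 3148/165
k=6  a_k=8  p_k/q_k = 27607/1447
k=7  a_k=1  p_k/q_k = 30755/1612
…
k=10  a_k=1  p_k/q_k = 390371/20461
k=11  a_k=12  p_k/q_k = 4954951/259710
(x₁, y₁) = (4954951, 259710);  4954951² − 364·259710² = 1 ✓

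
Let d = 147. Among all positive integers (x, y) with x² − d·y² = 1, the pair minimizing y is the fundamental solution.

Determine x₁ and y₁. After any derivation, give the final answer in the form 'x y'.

[12; 8,24] for √147; ℓ=2 ⇒ convergent index 1
k=0  a_k=12  p_k/q_k = 12/1
k=1  a_k=8  p_k/q_k = 97/8
(x₁, y₁) = (97, 8);  97² − 147·8² = 1 ✓

97 8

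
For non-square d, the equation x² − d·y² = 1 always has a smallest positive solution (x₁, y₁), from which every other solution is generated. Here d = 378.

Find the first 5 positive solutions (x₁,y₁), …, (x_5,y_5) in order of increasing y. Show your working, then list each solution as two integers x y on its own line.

8749 450
153090001 7874100
2678768828749 137781001350
46873096812360001 2410891953748200
820185445343906468749 42185787268905002250

d=378: √d = [19; 2,3,1,4,1,3,2,38] (ℓ=8, even), read p_7/q_7
a_0=19:  p_0=19·1+0=19,  q_0=19·0+1=1
a_1=2:  p_1=2·19+1=39,  q_1=2·1+0=2
a_2=3:  p_2=3·39+19=136,  q_2=3·2+1=7
…
a_5=1:  p_5=1·836+175=1011,  q_5=1·43+9=52
a_6=3:  p_6=3·1011+836=3869,  q_6=3·52+43=199
a_7=2:  p_7=2·3869+1011=8749,  q_7=2·199+52=450
fundamental: x₁=8749, y₁=450  (since 76545001 − 378·202500 = 1)
(x_2, y_2) = (8749·8749 + 378·450·450, 8749·450 + 450·8749) = (153090001, 7874100)
(x_3, y_3) = (8749·153090001 + 378·450·7874100, 8749·7874100 + 450·153090001) = (2678768828749, 137781001350)
(x_4, y_4) = (8749·2678768828749 + 378·450·137781001350, 8749·137781001350 + 450·2678768828749) = (46873096812360001, 2410891953748200)
(x_5, y_5) = (8749·46873096812360001 + 378·450·2410891953748200, 8749·2410891953748200 + 450·46873096812360001) = (820185445343906468749, 42185787268905002250)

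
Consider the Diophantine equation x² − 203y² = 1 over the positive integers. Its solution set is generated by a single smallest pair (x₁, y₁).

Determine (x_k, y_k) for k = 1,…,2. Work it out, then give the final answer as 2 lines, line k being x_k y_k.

57 4
6497 456

[14; 4,28] for √203; ℓ=2 ⇒ convergent index 1
k=0  a_k=14  p_k/q_k = 14/1
k=1  a_k=4  p_k/q_k = 57/4
→ (57, 4).  Check: 57²=3249, 203·4²=3248, difference 1.
(57+4√203)^2 = 6497 + 456√203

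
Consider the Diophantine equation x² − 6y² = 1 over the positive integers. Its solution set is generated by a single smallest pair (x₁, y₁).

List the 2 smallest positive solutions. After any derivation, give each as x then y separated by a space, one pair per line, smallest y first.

5 2
49 20

√6 → a₀=2, period (2,4); ℓ=2 even so k=1
k=0  a_k=2  p_k/q_k = 2/1
k=1  a_k=2  p_k/q_k = 5/2
→ (5, 2).  Check: 5²=25, 6·2²=24, difference 1.
n=2: (5,2)∘(5,2) = (5·5+6·2·2, 5·2+2·5) = (49,20)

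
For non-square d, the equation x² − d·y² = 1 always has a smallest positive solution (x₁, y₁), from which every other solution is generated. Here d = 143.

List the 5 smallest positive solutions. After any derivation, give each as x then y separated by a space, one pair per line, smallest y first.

d=143: √d = [11; 1,22] (ℓ=2, even), read p_1/q_1
step 0: (11, 1)  from 11·(1,0) + (0,1)
step 1: (12, 1)  from 1·(11,1) + (1,0)
→ (12, 1).  Check: 12²=144, 143·1²=143, difference 1.
(x_2, y_2) = (12·12 + 143·1·1, 12·1 + 1·12) = (287, 24)
(x_3, y_3) = (12·287 + 143·1·24, 12·24 + 1·287) = (6876, 575)
(x_4, y_4) = (12·6876 + 143·1·575, 12·575 + 1·6876) = (164737, 13776)
(x_5, y_5) = (12·164737 + 143·1·13776, 12·13776 + 1·164737) = (3946812, 330049)

12 1
287 24
6876 575
164737 13776
3946812 330049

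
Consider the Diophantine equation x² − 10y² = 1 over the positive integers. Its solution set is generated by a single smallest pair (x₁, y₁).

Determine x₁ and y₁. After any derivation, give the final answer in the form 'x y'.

√10 → a₀=3, period (6); ℓ=1 odd so k=1
a_0=3:  p_0=3·1+0=3,  q_0=3·0+1=1
a_1=6:  p_1=6·3+1=19,  q_1=6·1+0=6
(x₁, y₁) = (19, 6);  19² − 10·6² = 1 ✓

19 6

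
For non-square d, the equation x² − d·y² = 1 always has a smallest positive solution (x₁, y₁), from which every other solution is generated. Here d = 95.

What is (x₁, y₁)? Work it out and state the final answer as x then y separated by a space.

√95 → a₀=9, period (1,2,1,18); ℓ=4 even so k=3
i=0: a=9 ⇒ p=9, q=1
…
i=2: a=2 ⇒ p=29, q=3
i=3: a=1 ⇒ p=39, q=4
(x₁, y₁) = (39, 4);  39² − 95·4² = 1 ✓

39 4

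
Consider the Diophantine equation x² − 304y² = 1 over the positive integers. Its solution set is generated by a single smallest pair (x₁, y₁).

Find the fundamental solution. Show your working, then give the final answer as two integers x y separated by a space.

57799 3315

√304 = [17; 2,3,2,1,1,1,1,1,2,3,2,34, …], period ℓ=12 (even) → k=11
step 0: (17, 1)  from 17·(1,0) + (0,1)
…
step 2: (122, 7)  from 3·(35,2) + (17,1)
…
step 4: (401, 23)  from 1·(279,16) + (122,7)
step 5: (680, 39)  from 1·(401,23) + (279,16)
step 6: (1081, 62)  from 1·(680,39) + (401,23)
…
step 8: (2842, 163)  from 1·(1761,101) + (1081,62)
step 9: (7445, 427)  from 2·(2842,163) + (1761,101)
step 10: (25177, 1444)  from 3·(7445,427) + (2842,163)
step 11: (57799, 3315)  from 2·(25177,1444) + (7445,427)
(x₁, y₁) = (57799, 3315);  57799² − 304·3315² = 1 ✓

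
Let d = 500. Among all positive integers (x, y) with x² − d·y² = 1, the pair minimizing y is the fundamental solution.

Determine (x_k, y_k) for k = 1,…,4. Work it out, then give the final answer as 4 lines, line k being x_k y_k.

[22; 2,1,3,2,1,…,1,2,44] for √500; ℓ=14 ⇒ convergent index 13
step 0: (22, 1)  from 22·(1,0) + (0,1)
step 1: (45, 2)  from 2·(22,1) + (1,0)
step 2: (67, 3)  from 1·(45,2) + (22,1)
…
step 4: (559, 25)  from 2·(246,11) + (67,3)
step 5: (805, 36)  from 1·(559,25) + (246,11)
step 6: (1364, 61)  from 1·(805,36) + (559,25)
step 7: (14445, 646)  from 10·(1364,61) + (805,36)
…
step 9: (30254, 1353)  from 1·(15809,707) + (14445,646)
step 10: (76317, 3413)  from 2·(30254,1353) + (15809,707)
step 11: (259205, 11592)  from 3·(76317,3413) + (30254,1353)
step 12: (335522, 15005)  from 1·(259205,11592) + (76317,3413)
step 13: (930249, 41602)  from 2·(335522,15005) + (259205,11592)
fundamental: x₁=930249, y₁=41602  (since 865363202001 − 500·1730726404 = 1)
k=2:  x_2 = 930249·930249+500·41602·41602 = 1730726404001,  y_2 = 930249·41602+41602·930249 = 77400437796
k=3:  x_3 = 930249·1730726404001+500·41602·77400437796 = 3220013013190122249,  y_3 = 930249·77400437796+41602·1730726404001 = 144003359718540806
k=4:  x_4 = 930249·3220013013190122249+500·41602·144003359718540806 = 5990827771012465337616001,  y_4 = 930249·144003359718540806+41602·3220013013190122249 = 267917962749548332043592

930249 41602
1730726404001 77400437796
3220013013190122249 144003359718540806
5990827771012465337616001 267917962749548332043592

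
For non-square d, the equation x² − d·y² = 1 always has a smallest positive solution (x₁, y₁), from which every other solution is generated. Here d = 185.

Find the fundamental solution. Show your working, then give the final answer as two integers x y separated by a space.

9249 680

√185 → a₀=13, period (1,1,1,1,26); ℓ=5 odd so k=9
a_0=13:  p_0=13·1+0=13,  q_0=13·0+1=1
a_1=1:  p_1=1·13+1=14,  q_1=1·1+0=1
a_2=1:  p_2=1·14+13=27,  q_2=1·1+1=2
…
a_4=1:  p_4=1·41+27=68,  q_4=1·3+2=5
a_5=26:  p_5=26·68+41=1809,  q_5=26·5+3=133
a_6=1:  p_6=1·1809+68=1877,  q_6=1·133+5=138
a_7=1:  p_7=1·1877+1809=3686,  q_7=1·138+133=271
a_8=1:  p_8=1·3686+1877=5563,  q_8=1·271+138=409
a_9=1:  p_9=1·5563+3686=9249,  q_9=1·409+271=680
(x₁, y₁) = (9249, 680);  9249² − 185·680² = 1 ✓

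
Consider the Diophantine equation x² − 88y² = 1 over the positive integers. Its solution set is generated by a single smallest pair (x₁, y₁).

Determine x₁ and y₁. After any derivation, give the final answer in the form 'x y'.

√88 = [9; 2,1,1,1,2,18, …], period ℓ=6 (even) → k=5
i=0: a=9 ⇒ p=9, q=1
i=1: a=2 ⇒ p=19, q=2
i=2: a=1 ⇒ p=28, q=3
i=3: a=1 ⇒ p=47, q=5
i=4: a=1 ⇒ p=75, q=8
i=5: a=2 ⇒ p=197, q=21
fundamental: x₁=197, y₁=21  (since 38809 − 88·441 = 1)

197 21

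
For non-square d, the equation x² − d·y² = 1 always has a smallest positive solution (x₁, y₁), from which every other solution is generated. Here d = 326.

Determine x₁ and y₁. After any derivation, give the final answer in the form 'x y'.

d=326: √d = [18; 18,36] (ℓ=2, even), read p_1/q_1
k=0  a_k=18  p_k/q_k = 18/1
k=1  a_k=18  p_k/q_k = 325/18
→ (325, 18).  Check: 325²=105625, 326·18²=105624, difference 1.

325 18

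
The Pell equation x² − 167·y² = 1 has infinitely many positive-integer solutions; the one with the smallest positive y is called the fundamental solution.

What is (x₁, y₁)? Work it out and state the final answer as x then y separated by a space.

√167 = [12; 1,11,1,24, …], period ℓ=4 (even) → k=3
k=0  a_k=12  p_k/q_k = 12/1
k=1  a_k=1  p_k/q_k = 13/1
k=2  a_k=11  p_k/q_k = 155/12
k=3  a_k=1  p_k/q_k = 168/13
(x₁, y₁) = (168, 13);  168² − 167·13² = 1 ✓

168 13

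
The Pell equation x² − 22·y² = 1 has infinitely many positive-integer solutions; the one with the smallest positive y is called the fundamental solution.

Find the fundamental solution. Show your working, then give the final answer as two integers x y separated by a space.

[4; 1,2,4,2,1,8] for √22; ℓ=6 ⇒ convergent index 5
k=0  a_k=4  p_k/q_k = 4/1
…
k=2  a_k=2  p_k/q_k = 14/3
k=3  a_k=4  p_k/q_k = 61/13
k=4  a_k=2  p_k/q_k = 136/29
k=5  a_k=1  p_k/q_k = 197/42
(x₁, y₁) = (197, 42);  197² − 22·42² = 1 ✓

197 42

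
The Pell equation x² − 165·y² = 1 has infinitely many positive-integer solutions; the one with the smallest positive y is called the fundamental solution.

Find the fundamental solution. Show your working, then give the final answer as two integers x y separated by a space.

[12; 1,5,2,5,1,24] for √165; ℓ=6 ⇒ convergent index 5
k=0  a_k=12  p_k/q_k = 12/1
…
k=2  a_k=5  p_k/q_k = 77/6
…
k=4  a_k=5  p_k/q_k = 912/71
k=5  a_k=1  p_k/q_k = 1079/84
→ (1079, 84).  Check: 1079²=1164241, 165·84²=1164240, difference 1.

1079 84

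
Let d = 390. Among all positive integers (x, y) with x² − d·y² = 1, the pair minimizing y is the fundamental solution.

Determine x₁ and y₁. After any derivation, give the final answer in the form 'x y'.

79 4

√390 = [19; 1,2,1,38, …], period ℓ=4 (even) → k=3
step 0: (19, 1)  from 19·(1,0) + (0,1)
step 1: (20, 1)  from 1·(19,1) + (1,0)
step 2: (59, 3)  from 2·(20,1) + (19,1)
step 3: (79, 4)  from 1·(59,3) + (20,1)
fundamental: x₁=79, y₁=4  (since 6241 − 390·16 = 1)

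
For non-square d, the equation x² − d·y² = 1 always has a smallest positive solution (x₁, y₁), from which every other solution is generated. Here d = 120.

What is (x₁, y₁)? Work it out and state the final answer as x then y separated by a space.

d=120: √d = [10; 1,20] (ℓ=2, even), read p_1/q_1
a_0=10:  p_0=10·1+0=10,  q_0=10·0+1=1
a_1=1:  p_1=1·10+1=11,  q_1=1·1+0=1
→ (11, 1).  Check: 11²=121, 120·1²=120, difference 1.

11 1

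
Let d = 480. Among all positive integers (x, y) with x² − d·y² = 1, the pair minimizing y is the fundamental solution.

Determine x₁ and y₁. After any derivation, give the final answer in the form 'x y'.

√480 = [21; 1,9,1,42, …], period ℓ=4 (even) → k=3
k=0  a_k=21  p_k/q_k = 21/1
…
k=2  a_k=9  p_k/q_k = 219/10
k=3  a_k=1  p_k/q_k = 241/11
fundamental: x₁=241, y₁=11  (since 58081 − 480·121 = 1)

241 11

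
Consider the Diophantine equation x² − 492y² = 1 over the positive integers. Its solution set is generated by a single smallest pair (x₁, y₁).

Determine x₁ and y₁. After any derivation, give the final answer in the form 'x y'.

29767 1342

d=492: √d = [22; 5,1,1,10,1,1,5,44] (ℓ=8, even), read p_7/q_7
k=0  a_k=22  p_k/q_k = 22/1
…
k=4  a_k=10  p_k/q_k = 2573/116
k=5  a_k=1  p_k/q_k = 2817/127
k=6  a_k=1  p_k/q_k = 5390/243
k=7  a_k=5  p_k/q_k = 29767/1342
→ (29767, 1342).  Check: 29767²=886074289, 492·1342²=886074288, difference 1.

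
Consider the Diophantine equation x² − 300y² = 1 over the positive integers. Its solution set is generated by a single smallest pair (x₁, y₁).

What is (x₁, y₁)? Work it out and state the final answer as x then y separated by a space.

√300 → a₀=17, period (3,8,3,34); ℓ=4 even so k=3
k=0  a_k=17  p_k/q_k = 17/1
…
k=2  a_k=8  p_k/q_k = 433/25
k=3  a_k=3  p_k/q_k = 1351/78
fundamental: x₁=1351, y₁=78  (since 1825201 − 300·6084 = 1)

1351 78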